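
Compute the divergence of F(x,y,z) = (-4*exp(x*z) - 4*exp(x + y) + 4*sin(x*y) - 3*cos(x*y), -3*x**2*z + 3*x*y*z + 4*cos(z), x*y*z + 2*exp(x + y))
x*y + 3*x*z + 3*y*sin(x*y) + 4*y*cos(x*y) - 4*z*exp(x*z) - 4*exp(x + y)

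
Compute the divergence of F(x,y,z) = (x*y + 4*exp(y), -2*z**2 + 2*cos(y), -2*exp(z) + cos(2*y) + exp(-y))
y - 2*exp(z) - 2*sin(y)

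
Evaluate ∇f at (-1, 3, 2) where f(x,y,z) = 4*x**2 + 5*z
(-8, 0, 5)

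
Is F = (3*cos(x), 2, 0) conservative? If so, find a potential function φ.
Yes, F is conservative. φ = 2*y + 3*sin(x)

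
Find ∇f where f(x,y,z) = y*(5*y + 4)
(0, 10*y + 4, 0)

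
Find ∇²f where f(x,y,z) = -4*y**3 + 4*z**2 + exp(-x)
-24*y + 8 + exp(-x)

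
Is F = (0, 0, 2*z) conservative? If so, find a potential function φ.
Yes, F is conservative. φ = z**2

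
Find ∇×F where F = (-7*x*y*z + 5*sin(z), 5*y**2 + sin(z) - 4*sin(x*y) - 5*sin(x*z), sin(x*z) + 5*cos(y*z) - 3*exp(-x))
(5*x*cos(x*z) - 5*z*sin(y*z) - cos(z), -7*x*y - z*cos(x*z) + 5*cos(z) - 3*exp(-x), 7*x*z - 4*y*cos(x*y) - 5*z*cos(x*z))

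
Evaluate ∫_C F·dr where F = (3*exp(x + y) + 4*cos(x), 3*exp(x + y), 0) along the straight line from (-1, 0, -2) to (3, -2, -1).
-3*exp(-1) + 4*sin(3) + 4*sin(1) + 3*E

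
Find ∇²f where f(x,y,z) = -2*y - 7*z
0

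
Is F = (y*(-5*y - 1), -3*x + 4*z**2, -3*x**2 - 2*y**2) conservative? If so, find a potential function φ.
No, ∇×F = (-4*y - 8*z, 6*x, 10*y - 2) ≠ 0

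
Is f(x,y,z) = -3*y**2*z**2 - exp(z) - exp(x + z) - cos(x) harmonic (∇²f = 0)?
No, ∇²f = -6*y**2 - 6*z**2 - exp(z) - 2*exp(x + z) + cos(x)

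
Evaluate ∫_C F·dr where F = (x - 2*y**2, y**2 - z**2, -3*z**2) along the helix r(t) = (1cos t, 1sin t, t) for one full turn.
-8*pi**3 - 4*pi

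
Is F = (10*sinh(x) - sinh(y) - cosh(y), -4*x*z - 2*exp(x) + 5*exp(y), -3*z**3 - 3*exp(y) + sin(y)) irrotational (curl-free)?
No, ∇×F = (4*x - 3*exp(y) + cos(y), 0, -4*z - 2*exp(x) + exp(y))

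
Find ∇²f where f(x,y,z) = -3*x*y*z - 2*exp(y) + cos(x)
-2*exp(y) - cos(x)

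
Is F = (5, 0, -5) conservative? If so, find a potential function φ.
Yes, F is conservative. φ = 5*x - 5*z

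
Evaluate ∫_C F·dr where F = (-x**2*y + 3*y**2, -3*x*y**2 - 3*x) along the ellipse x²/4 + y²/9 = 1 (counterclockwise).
-105*pi/2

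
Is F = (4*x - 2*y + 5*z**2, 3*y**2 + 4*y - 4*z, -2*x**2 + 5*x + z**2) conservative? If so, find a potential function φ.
No, ∇×F = (4, 4*x + 10*z - 5, 2) ≠ 0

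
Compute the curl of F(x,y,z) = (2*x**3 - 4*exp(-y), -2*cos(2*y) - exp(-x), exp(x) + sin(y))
(cos(y), -exp(x), -4*exp(-y) + exp(-x))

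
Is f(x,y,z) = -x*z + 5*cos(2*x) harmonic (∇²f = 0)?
No, ∇²f = -20*cos(2*x)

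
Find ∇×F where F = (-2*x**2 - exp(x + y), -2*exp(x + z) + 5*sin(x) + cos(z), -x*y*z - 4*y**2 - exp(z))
(-x*z - 8*y + 2*exp(x + z) + sin(z), y*z, exp(x + y) - 2*exp(x + z) + 5*cos(x))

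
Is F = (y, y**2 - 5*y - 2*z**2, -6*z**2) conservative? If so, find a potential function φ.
No, ∇×F = (4*z, 0, -1) ≠ 0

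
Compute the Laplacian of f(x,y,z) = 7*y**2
14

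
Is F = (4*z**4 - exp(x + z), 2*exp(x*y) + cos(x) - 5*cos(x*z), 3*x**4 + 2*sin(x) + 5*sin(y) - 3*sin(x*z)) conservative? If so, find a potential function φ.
No, ∇×F = (-5*x*sin(x*z) + 5*cos(y), -12*x**3 + 16*z**3 + 3*z*cos(x*z) - exp(x + z) - 2*cos(x), 2*y*exp(x*y) + 5*z*sin(x*z) - sin(x)) ≠ 0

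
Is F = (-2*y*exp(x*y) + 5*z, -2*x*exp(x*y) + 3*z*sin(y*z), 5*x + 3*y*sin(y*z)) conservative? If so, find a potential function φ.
Yes, F is conservative. φ = 5*x*z - 2*exp(x*y) - 3*cos(y*z)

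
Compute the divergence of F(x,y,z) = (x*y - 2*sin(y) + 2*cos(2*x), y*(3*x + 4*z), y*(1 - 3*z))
3*x - 2*y + 4*z - 4*sin(2*x)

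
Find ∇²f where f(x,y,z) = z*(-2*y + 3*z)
6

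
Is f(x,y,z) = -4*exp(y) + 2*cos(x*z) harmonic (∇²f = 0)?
No, ∇²f = -2*x**2*cos(x*z) - 2*z**2*cos(x*z) - 4*exp(y)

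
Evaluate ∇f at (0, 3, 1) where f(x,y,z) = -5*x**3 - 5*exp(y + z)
(0, -5*exp(4), -5*exp(4))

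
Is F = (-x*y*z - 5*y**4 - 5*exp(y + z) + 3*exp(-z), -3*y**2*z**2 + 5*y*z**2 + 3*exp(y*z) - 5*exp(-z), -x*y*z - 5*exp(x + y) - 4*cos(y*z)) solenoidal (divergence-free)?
No, ∇·F = -x*y - 6*y*z**2 - y*z + 4*y*sin(y*z) + 5*z**2 + 3*z*exp(y*z)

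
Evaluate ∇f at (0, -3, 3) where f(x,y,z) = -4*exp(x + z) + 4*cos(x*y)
(-4*exp(3), 0, -4*exp(3))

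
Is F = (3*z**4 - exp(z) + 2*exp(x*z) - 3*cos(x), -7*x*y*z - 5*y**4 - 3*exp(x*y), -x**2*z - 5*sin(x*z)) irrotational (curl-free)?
No, ∇×F = (7*x*y, 2*x*z + 2*x*exp(x*z) + 12*z**3 + 5*z*cos(x*z) - exp(z), y*(-7*z - 3*exp(x*y)))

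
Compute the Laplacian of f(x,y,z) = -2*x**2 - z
-4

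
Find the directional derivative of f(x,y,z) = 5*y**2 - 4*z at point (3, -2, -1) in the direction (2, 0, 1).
-4*sqrt(5)/5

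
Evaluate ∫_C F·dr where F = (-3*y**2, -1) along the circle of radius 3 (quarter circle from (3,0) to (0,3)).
51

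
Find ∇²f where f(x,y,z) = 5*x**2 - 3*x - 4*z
10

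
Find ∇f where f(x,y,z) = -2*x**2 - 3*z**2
(-4*x, 0, -6*z)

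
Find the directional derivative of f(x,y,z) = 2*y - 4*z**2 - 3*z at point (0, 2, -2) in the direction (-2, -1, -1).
-5*sqrt(6)/2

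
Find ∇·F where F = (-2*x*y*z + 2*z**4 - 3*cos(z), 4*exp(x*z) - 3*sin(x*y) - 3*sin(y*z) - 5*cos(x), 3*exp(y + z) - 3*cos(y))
-3*x*cos(x*y) - 2*y*z - 3*z*cos(y*z) + 3*exp(y + z)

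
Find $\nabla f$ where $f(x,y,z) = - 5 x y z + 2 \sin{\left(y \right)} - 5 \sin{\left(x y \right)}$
(-5*y*(z + cos(x*y)), -5*x*z - 5*x*cos(x*y) + 2*cos(y), -5*x*y)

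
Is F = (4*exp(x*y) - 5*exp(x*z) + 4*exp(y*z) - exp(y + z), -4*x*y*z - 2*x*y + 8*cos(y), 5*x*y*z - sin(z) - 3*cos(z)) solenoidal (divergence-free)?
No, ∇·F = 5*x*y - 4*x*z - 2*x + 4*y*exp(x*y) - 5*z*exp(x*z) - 8*sin(y) + 3*sin(z) - cos(z)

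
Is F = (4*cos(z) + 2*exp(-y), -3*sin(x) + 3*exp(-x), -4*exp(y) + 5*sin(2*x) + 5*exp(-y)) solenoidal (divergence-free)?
Yes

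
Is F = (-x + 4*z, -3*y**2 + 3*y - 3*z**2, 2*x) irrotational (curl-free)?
No, ∇×F = (6*z, 2, 0)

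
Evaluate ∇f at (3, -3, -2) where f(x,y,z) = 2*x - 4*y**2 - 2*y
(2, 22, 0)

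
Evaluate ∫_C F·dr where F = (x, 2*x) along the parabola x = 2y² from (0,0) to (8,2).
128/3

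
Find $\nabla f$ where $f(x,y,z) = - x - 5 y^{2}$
(-1, -10*y, 0)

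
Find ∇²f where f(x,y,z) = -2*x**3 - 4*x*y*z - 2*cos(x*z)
2*x**2*cos(x*z) - 12*x + 2*z**2*cos(x*z)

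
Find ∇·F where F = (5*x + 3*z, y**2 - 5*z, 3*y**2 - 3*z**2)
2*y - 6*z + 5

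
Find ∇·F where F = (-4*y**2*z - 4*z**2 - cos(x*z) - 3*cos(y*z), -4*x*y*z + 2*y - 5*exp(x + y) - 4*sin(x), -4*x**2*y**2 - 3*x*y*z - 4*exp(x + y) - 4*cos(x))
-3*x*y - 4*x*z + z*sin(x*z) - 5*exp(x + y) + 2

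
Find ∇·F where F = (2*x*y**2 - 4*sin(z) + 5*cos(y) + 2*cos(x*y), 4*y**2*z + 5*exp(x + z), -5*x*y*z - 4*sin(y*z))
y*(-5*x + 2*y + 8*z - 2*sin(x*y) - 4*cos(y*z))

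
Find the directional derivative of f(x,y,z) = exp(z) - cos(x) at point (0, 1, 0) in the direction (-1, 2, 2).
2/3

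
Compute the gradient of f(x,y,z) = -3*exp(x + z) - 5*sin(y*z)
(-3*exp(x + z), -5*z*cos(y*z), -5*y*cos(y*z) - 3*exp(x + z))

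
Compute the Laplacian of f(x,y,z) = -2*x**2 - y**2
-6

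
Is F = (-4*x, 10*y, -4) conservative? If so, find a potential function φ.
Yes, F is conservative. φ = -2*x**2 + 5*y**2 - 4*z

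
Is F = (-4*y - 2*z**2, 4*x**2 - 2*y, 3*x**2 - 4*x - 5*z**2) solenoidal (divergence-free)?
No, ∇·F = -10*z - 2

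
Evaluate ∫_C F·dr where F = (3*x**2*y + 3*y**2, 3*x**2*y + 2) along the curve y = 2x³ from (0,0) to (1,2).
157/14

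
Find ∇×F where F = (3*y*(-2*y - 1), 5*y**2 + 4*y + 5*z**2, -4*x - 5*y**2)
(-10*y - 10*z, 4, 12*y + 3)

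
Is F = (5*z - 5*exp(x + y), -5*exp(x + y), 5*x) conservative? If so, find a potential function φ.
Yes, F is conservative. φ = 5*x*z - 5*exp(x + y)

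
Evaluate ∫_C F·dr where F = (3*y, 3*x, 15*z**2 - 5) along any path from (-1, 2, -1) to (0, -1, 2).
36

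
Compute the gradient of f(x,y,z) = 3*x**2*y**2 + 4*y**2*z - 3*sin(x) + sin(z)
(6*x*y**2 - 3*cos(x), 2*y*(3*x**2 + 4*z), 4*y**2 + cos(z))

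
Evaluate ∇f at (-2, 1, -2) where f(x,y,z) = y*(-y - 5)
(0, -7, 0)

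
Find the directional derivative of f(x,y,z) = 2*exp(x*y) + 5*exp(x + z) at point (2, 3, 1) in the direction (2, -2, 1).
(15 + 4*exp(3))*exp(3)/3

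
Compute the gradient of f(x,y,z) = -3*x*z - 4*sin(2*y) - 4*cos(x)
(-3*z + 4*sin(x), -8*cos(2*y), -3*x)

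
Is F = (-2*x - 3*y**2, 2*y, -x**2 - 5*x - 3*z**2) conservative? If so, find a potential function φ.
No, ∇×F = (0, 2*x + 5, 6*y) ≠ 0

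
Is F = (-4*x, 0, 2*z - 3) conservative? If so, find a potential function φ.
Yes, F is conservative. φ = -2*x**2 + z**2 - 3*z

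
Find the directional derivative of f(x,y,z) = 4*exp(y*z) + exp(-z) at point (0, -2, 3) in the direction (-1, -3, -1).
sqrt(11)*(-28 + exp(3))*exp(-6)/11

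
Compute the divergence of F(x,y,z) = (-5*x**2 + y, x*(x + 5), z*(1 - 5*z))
-10*x - 10*z + 1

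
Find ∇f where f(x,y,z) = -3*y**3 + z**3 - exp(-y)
(0, -9*y**2 + exp(-y), 3*z**2)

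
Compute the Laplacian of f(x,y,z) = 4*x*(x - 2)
8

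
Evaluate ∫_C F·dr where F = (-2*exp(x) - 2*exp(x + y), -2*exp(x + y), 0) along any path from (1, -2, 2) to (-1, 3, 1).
2*E*(1 - E)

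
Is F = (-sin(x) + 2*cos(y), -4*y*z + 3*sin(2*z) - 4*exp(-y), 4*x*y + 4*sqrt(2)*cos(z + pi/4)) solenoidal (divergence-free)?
No, ∇·F = -4*z - 4*sqrt(2)*sin(z + pi/4) - cos(x) + 4*exp(-y)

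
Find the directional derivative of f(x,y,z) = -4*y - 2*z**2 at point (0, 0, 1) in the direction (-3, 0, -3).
2*sqrt(2)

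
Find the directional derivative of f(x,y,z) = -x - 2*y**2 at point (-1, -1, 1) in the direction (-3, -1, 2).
-sqrt(14)/14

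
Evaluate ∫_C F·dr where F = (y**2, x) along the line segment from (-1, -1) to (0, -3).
16/3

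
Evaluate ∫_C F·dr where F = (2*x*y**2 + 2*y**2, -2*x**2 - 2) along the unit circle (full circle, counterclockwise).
0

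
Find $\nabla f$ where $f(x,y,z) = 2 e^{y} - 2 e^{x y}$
(-2*y*exp(x*y), -2*x*exp(x*y) + 2*exp(y), 0)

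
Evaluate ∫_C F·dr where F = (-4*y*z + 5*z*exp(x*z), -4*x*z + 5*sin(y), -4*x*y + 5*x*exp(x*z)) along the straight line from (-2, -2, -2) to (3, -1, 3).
-5*exp(4) - 5*cos(1) + 5*cos(2) + 4 + 5*exp(9)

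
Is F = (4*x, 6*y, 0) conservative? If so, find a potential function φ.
Yes, F is conservative. φ = 2*x**2 + 3*y**2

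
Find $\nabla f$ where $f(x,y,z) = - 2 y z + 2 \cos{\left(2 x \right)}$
(-4*sin(2*x), -2*z, -2*y)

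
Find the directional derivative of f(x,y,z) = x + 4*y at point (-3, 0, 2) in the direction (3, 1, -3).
7*sqrt(19)/19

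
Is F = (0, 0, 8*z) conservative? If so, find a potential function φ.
Yes, F is conservative. φ = 4*z**2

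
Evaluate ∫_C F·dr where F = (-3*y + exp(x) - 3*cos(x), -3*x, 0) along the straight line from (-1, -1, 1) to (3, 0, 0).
-3*sin(1) - 3*sin(3) - exp(-1) + 3 + exp(3)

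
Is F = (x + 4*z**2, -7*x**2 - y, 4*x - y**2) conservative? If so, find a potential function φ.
No, ∇×F = (-2*y, 8*z - 4, -14*x) ≠ 0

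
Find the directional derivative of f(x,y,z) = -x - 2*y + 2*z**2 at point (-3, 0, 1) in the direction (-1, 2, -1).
-7*sqrt(6)/6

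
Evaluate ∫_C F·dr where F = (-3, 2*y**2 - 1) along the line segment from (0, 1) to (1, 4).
36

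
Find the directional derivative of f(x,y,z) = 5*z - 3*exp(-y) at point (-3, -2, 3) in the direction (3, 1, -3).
3*sqrt(19)*(-5 + exp(2))/19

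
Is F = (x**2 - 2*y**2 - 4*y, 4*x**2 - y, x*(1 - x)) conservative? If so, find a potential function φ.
No, ∇×F = (0, 2*x - 1, 8*x + 4*y + 4) ≠ 0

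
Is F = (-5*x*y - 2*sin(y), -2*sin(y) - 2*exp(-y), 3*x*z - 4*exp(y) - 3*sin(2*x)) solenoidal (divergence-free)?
No, ∇·F = 3*x - 5*y - 2*cos(y) + 2*exp(-y)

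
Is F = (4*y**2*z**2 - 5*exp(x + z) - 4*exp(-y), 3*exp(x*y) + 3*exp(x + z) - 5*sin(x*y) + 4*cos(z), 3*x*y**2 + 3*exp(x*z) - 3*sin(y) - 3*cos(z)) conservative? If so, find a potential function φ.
No, ∇×F = (6*x*y - 3*exp(x + z) + 4*sin(z) - 3*cos(y), 8*y**2*z - 3*y**2 - 3*z*exp(x*z) - 5*exp(x + z), -8*y*z**2 + 3*y*exp(x*y) - 5*y*cos(x*y) + 3*exp(x + z) - 4*exp(-y)) ≠ 0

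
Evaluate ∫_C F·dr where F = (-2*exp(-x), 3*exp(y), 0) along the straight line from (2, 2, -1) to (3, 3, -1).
(-2*E + 2 - 3*(1 - E)*exp(5))*exp(-3)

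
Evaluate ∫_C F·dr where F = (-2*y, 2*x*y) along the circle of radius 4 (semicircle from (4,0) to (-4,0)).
16*pi + 256/3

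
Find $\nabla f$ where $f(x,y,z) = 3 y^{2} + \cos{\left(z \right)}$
(0, 6*y, -sin(z))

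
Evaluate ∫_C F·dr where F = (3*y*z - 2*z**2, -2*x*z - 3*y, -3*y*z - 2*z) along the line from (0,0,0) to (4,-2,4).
-130/3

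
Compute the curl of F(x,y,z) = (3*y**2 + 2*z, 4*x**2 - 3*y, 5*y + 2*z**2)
(5, 2, 8*x - 6*y)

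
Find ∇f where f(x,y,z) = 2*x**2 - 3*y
(4*x, -3, 0)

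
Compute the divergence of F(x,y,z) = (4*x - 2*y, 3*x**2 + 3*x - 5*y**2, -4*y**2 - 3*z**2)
-10*y - 6*z + 4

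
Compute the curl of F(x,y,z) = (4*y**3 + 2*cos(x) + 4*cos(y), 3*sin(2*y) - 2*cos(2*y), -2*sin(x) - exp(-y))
(exp(-y), 2*cos(x), -12*y**2 + 4*sin(y))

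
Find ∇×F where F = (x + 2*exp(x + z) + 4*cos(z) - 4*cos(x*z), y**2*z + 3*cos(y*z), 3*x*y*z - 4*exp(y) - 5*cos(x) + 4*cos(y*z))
(3*x*z - y**2 + 3*y*sin(y*z) - 4*z*sin(y*z) - 4*exp(y), 4*x*sin(x*z) - 3*y*z + 2*exp(x + z) - 5*sin(x) - 4*sin(z), 0)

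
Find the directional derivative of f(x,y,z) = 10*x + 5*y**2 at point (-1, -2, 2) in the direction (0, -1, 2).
4*sqrt(5)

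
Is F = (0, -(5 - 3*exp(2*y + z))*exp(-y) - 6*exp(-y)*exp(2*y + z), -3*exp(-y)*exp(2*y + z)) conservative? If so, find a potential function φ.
Yes, F is conservative. φ = (5 - 3*exp(2*y + z))*exp(-y)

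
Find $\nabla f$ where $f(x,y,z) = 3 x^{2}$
(6*x, 0, 0)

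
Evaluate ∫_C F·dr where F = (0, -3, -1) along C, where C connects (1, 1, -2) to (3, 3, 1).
-9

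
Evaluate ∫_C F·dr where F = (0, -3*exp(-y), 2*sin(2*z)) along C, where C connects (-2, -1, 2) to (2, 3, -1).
-3*E + cos(4) + 3*exp(-3) - cos(2)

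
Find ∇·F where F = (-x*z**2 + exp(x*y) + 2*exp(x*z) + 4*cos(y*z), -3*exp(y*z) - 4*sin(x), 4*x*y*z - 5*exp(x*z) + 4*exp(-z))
4*x*y - 5*x*exp(x*z) + y*exp(x*y) - z**2 + 2*z*exp(x*z) - 3*z*exp(y*z) - 4*exp(-z)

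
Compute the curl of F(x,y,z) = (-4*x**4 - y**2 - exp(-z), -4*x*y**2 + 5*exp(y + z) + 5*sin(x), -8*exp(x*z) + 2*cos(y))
(-5*exp(y + z) - 2*sin(y), 8*z*exp(x*z) + exp(-z), -4*y**2 + 2*y + 5*cos(x))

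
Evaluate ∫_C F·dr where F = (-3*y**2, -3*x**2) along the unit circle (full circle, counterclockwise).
0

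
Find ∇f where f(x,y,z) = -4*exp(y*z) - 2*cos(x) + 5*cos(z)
(2*sin(x), -4*z*exp(y*z), -4*y*exp(y*z) - 5*sin(z))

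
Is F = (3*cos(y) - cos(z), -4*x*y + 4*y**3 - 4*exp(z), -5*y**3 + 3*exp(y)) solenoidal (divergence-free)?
No, ∇·F = -4*x + 12*y**2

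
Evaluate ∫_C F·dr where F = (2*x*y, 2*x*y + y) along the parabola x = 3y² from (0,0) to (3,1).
46/5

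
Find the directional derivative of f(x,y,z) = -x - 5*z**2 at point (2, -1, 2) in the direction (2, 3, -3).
29*sqrt(22)/11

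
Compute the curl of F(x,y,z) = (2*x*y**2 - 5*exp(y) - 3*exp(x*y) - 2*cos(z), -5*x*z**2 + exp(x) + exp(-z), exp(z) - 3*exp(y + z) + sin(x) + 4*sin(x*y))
(10*x*z + 4*x*cos(x*y) - 3*exp(y + z) + exp(-z), -4*y*cos(x*y) + 2*sin(z) - cos(x), -4*x*y + 3*x*exp(x*y) - 5*z**2 + exp(x) + 5*exp(y))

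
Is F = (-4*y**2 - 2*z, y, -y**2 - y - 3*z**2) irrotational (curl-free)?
No, ∇×F = (-2*y - 1, -2, 8*y)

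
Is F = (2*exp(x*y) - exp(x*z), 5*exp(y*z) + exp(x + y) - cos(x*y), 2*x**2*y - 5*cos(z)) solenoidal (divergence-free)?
No, ∇·F = x*sin(x*y) + 2*y*exp(x*y) - z*exp(x*z) + 5*z*exp(y*z) + exp(x + y) + 5*sin(z)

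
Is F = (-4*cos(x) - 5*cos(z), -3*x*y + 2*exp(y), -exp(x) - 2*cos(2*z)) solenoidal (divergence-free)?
No, ∇·F = -3*x + 2*exp(y) + 4*sin(x) + 4*sin(2*z)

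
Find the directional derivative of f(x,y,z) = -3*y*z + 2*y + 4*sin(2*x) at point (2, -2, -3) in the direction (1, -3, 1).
sqrt(11)*(-27 + 8*cos(4))/11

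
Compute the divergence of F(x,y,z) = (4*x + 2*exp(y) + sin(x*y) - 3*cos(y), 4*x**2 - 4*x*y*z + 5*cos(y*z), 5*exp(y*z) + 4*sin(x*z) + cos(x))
-4*x*z + 4*x*cos(x*z) + 5*y*exp(y*z) + y*cos(x*y) - 5*z*sin(y*z) + 4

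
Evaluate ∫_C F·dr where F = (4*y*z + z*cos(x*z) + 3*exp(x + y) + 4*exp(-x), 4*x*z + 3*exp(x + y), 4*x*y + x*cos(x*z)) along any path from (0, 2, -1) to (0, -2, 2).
-6*sinh(2)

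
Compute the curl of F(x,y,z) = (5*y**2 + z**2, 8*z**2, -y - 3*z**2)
(-16*z - 1, 2*z, -10*y)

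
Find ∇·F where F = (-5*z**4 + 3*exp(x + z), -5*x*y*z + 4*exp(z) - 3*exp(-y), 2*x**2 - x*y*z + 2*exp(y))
-x*y - 5*x*z + 3*exp(x + z) + 3*exp(-y)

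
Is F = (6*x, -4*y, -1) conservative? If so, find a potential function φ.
Yes, F is conservative. φ = 3*x**2 - 2*y**2 - z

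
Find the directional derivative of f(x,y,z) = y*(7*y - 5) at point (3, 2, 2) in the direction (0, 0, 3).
0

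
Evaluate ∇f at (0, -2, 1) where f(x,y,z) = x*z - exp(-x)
(2, 0, 0)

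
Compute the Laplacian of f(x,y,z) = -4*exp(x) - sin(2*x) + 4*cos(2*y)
-4*exp(x) + 4*sin(2*x) - 16*cos(2*y)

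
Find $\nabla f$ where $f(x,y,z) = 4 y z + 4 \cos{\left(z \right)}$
(0, 4*z, 4*y - 4*sin(z))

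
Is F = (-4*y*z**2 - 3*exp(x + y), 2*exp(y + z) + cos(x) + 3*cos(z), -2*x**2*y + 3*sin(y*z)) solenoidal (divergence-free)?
No, ∇·F = 3*y*cos(y*z) - 3*exp(x + y) + 2*exp(y + z)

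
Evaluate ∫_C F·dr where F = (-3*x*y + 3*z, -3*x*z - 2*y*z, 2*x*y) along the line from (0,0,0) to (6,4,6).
-202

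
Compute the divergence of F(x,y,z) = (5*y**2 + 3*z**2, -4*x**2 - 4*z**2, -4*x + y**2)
0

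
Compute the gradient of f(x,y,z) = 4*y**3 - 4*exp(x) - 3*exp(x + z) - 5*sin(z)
((-3*exp(z) - 4)*exp(x), 12*y**2, -3*exp(x + z) - 5*cos(z))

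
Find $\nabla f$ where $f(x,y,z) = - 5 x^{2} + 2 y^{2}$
(-10*x, 4*y, 0)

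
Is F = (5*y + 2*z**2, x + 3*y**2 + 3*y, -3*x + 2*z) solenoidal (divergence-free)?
No, ∇·F = 6*y + 5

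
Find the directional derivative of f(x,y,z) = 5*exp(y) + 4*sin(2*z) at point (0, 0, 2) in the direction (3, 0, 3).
4*sqrt(2)*cos(4)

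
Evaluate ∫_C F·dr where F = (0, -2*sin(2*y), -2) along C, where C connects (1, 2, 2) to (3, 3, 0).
-cos(4) + cos(6) + 4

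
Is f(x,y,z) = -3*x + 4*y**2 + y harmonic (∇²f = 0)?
No, ∇²f = 8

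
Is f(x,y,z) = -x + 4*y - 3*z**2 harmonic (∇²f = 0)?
No, ∇²f = -6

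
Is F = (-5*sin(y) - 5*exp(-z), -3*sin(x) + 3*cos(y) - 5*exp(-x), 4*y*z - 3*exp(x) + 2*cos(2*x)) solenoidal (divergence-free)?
No, ∇·F = 4*y - 3*sin(y)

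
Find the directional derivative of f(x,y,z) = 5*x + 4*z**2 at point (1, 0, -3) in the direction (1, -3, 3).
-67*sqrt(19)/19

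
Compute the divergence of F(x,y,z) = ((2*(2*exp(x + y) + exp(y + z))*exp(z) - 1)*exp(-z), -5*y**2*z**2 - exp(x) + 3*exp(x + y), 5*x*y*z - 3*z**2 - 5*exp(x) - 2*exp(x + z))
5*x*y - 10*y*z**2 - 6*z + 7*exp(x + y) - 2*exp(x + z)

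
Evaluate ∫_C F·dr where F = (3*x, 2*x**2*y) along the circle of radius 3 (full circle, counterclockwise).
0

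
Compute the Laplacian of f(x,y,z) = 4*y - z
0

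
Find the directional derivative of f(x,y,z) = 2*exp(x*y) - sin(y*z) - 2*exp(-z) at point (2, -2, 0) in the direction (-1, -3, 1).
4*sqrt(11)*(-2 + exp(4))*exp(-4)/11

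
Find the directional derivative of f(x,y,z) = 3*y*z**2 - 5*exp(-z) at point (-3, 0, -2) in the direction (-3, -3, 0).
-6*sqrt(2)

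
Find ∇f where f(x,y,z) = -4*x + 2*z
(-4, 0, 2)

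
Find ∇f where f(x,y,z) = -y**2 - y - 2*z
(0, -2*y - 1, -2)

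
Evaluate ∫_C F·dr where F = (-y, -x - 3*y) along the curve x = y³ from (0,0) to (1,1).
-5/2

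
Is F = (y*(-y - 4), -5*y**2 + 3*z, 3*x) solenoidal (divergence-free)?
No, ∇·F = -10*y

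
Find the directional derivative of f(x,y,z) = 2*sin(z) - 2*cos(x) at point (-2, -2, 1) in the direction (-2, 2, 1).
2*cos(1)/3 + 4*sin(2)/3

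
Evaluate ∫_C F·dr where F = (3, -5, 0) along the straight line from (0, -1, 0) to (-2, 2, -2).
-21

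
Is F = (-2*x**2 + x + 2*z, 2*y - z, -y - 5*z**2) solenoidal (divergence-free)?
No, ∇·F = -4*x - 10*z + 3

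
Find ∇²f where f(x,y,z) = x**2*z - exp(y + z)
2*z - 2*exp(y + z)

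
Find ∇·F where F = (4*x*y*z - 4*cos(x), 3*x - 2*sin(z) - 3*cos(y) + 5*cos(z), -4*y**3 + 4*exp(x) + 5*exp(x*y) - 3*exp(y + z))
4*y*z - 3*exp(y + z) + 4*sin(x) + 3*sin(y)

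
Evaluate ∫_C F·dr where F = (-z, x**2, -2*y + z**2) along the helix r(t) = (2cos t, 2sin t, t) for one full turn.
-4*pi + 8*pi**3/3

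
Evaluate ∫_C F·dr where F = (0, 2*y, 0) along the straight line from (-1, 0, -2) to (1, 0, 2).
0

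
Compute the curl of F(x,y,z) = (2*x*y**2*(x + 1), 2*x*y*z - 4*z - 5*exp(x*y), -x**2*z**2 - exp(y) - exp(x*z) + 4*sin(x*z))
(-2*x*y - exp(y) + 4, z*(2*x*z + exp(x*z) - 4*cos(x*z)), y*(-4*x*(x + 1) + 2*z - 5*exp(x*y)))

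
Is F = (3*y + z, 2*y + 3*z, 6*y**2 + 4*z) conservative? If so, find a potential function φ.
No, ∇×F = (12*y - 3, 1, -3) ≠ 0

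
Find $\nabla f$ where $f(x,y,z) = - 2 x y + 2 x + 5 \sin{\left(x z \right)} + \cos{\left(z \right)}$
(-2*y + 5*z*cos(x*z) + 2, -2*x, 5*x*cos(x*z) - sin(z))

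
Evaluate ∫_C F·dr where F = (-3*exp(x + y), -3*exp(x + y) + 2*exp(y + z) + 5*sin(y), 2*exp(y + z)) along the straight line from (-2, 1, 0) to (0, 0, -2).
-8 - 2*E + 2*exp(-2) + 3*exp(-1) + 5*cos(1)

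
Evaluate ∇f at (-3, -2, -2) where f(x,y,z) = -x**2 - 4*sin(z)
(6, 0, -4*cos(2))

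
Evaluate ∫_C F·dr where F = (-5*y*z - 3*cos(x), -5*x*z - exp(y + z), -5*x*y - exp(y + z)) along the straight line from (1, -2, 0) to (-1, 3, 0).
-exp(3) + exp(-2) + 6*sin(1)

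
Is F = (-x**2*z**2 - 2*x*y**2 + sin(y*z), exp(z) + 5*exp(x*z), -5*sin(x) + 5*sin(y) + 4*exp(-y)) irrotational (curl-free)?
No, ∇×F = (-5*x*exp(x*z) - exp(z) + 5*cos(y) - 4*exp(-y), -2*x**2*z + y*cos(y*z) + 5*cos(x), 4*x*y + 5*z*exp(x*z) - z*cos(y*z))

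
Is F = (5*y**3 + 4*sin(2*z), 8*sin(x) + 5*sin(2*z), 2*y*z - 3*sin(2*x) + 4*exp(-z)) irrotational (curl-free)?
No, ∇×F = (2*z - 10*cos(2*z), 6*cos(2*x) + 8*cos(2*z), -15*y**2 + 8*cos(x))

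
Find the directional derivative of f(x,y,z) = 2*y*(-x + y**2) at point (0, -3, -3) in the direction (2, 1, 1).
11*sqrt(6)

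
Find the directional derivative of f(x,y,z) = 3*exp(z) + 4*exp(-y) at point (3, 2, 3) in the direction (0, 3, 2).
6*sqrt(13)*(-2 + exp(5))*exp(-2)/13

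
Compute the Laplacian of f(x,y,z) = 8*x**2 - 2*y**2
12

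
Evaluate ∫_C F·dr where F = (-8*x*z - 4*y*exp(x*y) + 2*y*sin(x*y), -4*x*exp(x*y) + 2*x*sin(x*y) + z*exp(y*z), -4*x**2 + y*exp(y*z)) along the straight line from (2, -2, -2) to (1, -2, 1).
-exp(4) - 36 + 2*cos(4) - 3*exp(-2) + 4*exp(-4) - 2*cos(2)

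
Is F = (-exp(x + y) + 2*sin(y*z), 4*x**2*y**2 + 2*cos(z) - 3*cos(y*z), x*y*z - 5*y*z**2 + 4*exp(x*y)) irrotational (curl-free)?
No, ∇×F = (x*z + 4*x*exp(x*y) - 3*y*sin(y*z) - 5*z**2 + 2*sin(z), y*(-z - 4*exp(x*y) + 2*cos(y*z)), 8*x*y**2 - 2*z*cos(y*z) + exp(x + y))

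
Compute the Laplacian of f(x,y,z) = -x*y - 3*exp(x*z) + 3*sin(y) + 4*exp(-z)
(-3*(x**2*exp(x*z) + z**2*exp(x*z) + sin(y))*exp(z) + 4)*exp(-z)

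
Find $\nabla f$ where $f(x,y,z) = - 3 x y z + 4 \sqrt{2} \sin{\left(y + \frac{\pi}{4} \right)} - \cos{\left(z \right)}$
(-3*y*z, -3*x*z + 4*sqrt(2)*cos(y + pi/4), -3*x*y + sin(z))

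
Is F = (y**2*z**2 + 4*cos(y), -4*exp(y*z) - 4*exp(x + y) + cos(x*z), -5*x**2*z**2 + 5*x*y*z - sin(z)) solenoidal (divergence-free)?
No, ∇·F = -10*x**2*z + 5*x*y - 4*z*exp(y*z) - 4*exp(x + y) - cos(z)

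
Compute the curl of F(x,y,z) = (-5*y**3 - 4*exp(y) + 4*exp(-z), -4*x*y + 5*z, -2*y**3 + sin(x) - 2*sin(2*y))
(-6*y**2 + 8*sin(y)**2 - 9, -cos(x) - 4*exp(-z), 15*y**2 - 4*y + 4*exp(y))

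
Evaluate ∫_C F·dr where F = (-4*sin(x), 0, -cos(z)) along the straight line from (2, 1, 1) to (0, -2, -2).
sin(1) + sin(2) - 4*cos(2) + 4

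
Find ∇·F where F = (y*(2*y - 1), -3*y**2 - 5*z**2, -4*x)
-6*y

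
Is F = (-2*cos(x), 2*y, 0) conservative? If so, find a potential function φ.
Yes, F is conservative. φ = y**2 - 2*sin(x)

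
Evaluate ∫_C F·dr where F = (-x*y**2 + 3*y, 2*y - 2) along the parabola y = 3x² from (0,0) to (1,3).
9/2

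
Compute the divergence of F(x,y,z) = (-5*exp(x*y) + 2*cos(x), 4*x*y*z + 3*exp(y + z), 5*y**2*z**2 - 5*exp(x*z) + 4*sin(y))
4*x*z - 5*x*exp(x*z) + 10*y**2*z - 5*y*exp(x*y) + 3*exp(y + z) - 2*sin(x)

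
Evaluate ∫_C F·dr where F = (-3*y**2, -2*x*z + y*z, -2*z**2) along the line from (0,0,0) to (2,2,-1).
-6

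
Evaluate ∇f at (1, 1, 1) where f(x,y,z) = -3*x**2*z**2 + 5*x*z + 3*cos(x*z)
(-3*sin(1) - 1, 0, -3*sin(1) - 1)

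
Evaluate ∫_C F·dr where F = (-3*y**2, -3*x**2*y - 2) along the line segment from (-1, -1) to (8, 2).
-1041/4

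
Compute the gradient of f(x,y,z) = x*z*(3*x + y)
(z*(6*x + y), x*z, x*(3*x + y))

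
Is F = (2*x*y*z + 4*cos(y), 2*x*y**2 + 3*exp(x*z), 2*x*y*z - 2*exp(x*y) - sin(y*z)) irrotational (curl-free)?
No, ∇×F = (2*x*z - 2*x*exp(x*y) - 3*x*exp(x*z) - z*cos(y*z), 2*y*(x - z + exp(x*y)), -2*x*z + 2*y**2 + 3*z*exp(x*z) + 4*sin(y))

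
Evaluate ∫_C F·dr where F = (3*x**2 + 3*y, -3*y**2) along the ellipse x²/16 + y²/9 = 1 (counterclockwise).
-36*pi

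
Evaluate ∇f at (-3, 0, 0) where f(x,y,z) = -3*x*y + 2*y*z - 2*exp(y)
(0, 7, 0)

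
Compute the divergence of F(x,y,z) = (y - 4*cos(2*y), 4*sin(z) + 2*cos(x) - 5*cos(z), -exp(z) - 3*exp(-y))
-exp(z)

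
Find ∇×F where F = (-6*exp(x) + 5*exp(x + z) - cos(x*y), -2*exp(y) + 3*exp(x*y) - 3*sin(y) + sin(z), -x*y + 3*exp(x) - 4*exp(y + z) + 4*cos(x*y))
(-4*x*sin(x*y) - x - 4*exp(y + z) - cos(z), 4*y*sin(x*y) + y - 3*exp(x) + 5*exp(x + z), -x*sin(x*y) + 3*y*exp(x*y))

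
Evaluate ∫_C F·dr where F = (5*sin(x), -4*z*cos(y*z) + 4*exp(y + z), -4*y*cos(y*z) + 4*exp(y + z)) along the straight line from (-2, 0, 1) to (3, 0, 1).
5*cos(2) - 5*cos(3)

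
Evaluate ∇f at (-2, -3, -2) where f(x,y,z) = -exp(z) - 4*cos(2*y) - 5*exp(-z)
(0, -8*sin(6), (-1 + 5*exp(4))*exp(-2))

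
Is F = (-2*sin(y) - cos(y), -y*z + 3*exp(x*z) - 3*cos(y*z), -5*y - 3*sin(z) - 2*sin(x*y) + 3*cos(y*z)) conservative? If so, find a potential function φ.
No, ∇×F = (-3*x*exp(x*z) - 2*x*cos(x*y) - 3*y*sin(y*z) + y - 3*z*sin(y*z) - 5, 2*y*cos(x*y), 3*z*exp(x*z) - sin(y) + 2*cos(y)) ≠ 0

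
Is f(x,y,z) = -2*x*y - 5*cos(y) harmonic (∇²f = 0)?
No, ∇²f = 5*cos(y)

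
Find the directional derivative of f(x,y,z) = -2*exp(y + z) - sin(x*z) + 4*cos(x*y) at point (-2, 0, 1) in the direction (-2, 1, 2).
-2*E + 2*cos(2)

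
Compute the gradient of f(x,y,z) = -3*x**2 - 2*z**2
(-6*x, 0, -4*z)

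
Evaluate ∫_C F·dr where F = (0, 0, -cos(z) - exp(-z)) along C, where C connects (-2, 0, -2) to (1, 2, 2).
-exp(2) - 2*sin(2) + exp(-2)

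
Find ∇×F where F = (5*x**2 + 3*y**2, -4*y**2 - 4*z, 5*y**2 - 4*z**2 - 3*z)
(10*y + 4, 0, -6*y)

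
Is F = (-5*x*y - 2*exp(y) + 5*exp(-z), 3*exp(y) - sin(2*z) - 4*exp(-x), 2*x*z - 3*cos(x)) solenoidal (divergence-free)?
No, ∇·F = 2*x - 5*y + 3*exp(y)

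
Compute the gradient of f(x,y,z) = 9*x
(9, 0, 0)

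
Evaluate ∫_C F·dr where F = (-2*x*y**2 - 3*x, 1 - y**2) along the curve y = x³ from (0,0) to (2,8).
-698/3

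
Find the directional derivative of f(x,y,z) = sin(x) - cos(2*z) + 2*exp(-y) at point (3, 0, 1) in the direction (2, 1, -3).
sqrt(14)*(-3*sin(2) - 1 + cos(3))/7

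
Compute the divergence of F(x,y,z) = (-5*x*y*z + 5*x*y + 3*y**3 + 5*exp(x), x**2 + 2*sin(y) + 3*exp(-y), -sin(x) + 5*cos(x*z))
-5*x*sin(x*z) - 5*y*z + 5*y + 5*exp(x) + 2*cos(y) - 3*exp(-y)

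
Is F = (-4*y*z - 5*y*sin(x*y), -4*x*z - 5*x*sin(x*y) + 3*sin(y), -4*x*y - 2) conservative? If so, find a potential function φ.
Yes, F is conservative. φ = -4*x*y*z - 2*z - 3*cos(y) + 5*cos(x*y)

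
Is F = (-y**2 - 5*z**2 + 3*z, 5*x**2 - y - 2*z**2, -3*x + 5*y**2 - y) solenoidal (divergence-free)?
No, ∇·F = -1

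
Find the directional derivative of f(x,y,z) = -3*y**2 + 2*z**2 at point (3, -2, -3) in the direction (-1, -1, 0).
-6*sqrt(2)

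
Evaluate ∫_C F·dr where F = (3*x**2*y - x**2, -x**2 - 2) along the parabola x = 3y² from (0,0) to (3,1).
362/35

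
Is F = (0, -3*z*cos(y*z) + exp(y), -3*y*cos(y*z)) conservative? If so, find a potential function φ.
Yes, F is conservative. φ = exp(y) - 3*sin(y*z)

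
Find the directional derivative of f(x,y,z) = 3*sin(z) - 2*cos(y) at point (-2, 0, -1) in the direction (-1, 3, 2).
3*sqrt(14)*cos(1)/7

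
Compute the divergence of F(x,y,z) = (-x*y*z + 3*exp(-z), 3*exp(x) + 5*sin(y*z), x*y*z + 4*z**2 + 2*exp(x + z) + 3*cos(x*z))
x*y - 3*x*sin(x*z) - y*z + 5*z*cos(y*z) + 8*z + 2*exp(x + z)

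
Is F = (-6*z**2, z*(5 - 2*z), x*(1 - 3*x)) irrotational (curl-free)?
No, ∇×F = (4*z - 5, 6*x - 12*z - 1, 0)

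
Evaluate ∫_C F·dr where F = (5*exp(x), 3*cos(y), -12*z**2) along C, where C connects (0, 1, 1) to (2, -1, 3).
-109 - 6*sin(1) + 5*exp(2)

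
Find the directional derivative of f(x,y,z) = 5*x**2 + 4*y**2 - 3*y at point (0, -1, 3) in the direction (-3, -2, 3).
sqrt(22)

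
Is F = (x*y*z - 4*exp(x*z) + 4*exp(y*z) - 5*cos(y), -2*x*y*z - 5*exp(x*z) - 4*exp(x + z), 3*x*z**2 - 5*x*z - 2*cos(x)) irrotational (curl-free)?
No, ∇×F = (2*x*y + 5*x*exp(x*z) + 4*exp(x + z), x*y - 4*x*exp(x*z) + 4*y*exp(y*z) - 3*z**2 + 5*z - 2*sin(x), -x*z - 2*y*z - 5*z*exp(x*z) - 4*z*exp(y*z) - 4*exp(x + z) - 5*sin(y))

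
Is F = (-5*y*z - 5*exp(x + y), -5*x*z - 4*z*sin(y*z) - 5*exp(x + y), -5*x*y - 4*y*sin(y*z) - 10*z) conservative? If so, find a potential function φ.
Yes, F is conservative. φ = -5*x*y*z - 5*z**2 - 5*exp(x + y) + 4*cos(y*z)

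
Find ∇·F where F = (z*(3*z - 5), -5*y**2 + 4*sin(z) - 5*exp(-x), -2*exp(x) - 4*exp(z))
-10*y - 4*exp(z)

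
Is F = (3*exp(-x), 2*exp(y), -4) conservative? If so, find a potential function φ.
Yes, F is conservative. φ = -4*z + 2*exp(y) - 3*exp(-x)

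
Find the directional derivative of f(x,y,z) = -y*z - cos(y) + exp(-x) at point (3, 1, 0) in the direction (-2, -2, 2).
sqrt(3)*(-(sin(1) + 1)*exp(3) + 1)*exp(-3)/3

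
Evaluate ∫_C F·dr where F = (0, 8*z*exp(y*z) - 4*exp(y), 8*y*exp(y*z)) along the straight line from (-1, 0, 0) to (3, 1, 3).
-4*E - 4 + 8*exp(3)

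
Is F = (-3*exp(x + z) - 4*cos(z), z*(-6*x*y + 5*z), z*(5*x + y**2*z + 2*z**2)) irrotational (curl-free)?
No, ∇×F = (6*x*y + 2*y*z**2 - 10*z, -5*z - 3*exp(x + z) + 4*sin(z), -6*y*z)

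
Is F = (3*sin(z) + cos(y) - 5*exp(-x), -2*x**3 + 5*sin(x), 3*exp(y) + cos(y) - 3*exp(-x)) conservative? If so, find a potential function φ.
No, ∇×F = (3*exp(y) - sin(y), 3*cos(z) - 3*exp(-x), -6*x**2 + sin(y) + 5*cos(x)) ≠ 0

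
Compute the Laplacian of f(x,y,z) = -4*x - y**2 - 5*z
-2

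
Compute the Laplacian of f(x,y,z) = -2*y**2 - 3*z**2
-10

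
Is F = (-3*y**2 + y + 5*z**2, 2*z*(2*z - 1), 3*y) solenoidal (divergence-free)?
Yes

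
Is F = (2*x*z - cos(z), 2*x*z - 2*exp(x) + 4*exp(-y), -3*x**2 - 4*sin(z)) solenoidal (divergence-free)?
No, ∇·F = 2*z - 4*cos(z) - 4*exp(-y)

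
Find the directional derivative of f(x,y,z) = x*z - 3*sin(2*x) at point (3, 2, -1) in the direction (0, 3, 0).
0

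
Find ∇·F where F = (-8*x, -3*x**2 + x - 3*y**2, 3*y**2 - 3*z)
-6*y - 11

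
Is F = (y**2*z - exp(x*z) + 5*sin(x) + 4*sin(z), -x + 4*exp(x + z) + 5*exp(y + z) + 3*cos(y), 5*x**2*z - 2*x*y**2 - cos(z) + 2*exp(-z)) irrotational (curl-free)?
No, ∇×F = (-4*x*y - 4*exp(x + z) - 5*exp(y + z), -10*x*z - x*exp(x*z) + 3*y**2 + 4*cos(z), -2*y*z + 4*exp(x + z) - 1)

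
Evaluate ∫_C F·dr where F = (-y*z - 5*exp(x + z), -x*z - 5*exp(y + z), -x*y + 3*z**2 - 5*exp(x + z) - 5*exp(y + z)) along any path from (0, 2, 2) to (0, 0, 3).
-10*exp(3) + 19 + 5*exp(2) + 5*exp(4)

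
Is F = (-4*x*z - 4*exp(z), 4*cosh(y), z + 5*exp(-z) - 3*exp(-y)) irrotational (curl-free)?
No, ∇×F = (3*exp(-y), -4*x - 4*exp(z), 0)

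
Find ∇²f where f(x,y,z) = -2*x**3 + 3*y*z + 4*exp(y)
-12*x + 4*exp(y)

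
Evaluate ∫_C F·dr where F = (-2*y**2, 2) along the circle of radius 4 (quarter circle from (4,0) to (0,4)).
280/3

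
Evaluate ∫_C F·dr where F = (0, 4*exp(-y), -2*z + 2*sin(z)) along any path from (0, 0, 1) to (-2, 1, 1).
4 - 4*exp(-1)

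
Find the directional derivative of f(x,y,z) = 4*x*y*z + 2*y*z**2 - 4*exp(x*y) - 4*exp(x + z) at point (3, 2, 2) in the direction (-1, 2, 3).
4*sqrt(14)*(-2*exp(6) - exp(5) + 21)/7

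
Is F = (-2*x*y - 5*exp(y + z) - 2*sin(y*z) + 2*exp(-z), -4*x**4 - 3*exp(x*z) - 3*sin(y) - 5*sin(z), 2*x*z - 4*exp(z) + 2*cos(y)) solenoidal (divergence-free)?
No, ∇·F = 2*x - 2*y - 4*exp(z) - 3*cos(y)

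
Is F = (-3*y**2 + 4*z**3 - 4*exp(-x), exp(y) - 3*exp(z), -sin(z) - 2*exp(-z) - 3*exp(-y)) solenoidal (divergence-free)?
No, ∇·F = exp(y) - cos(z) + 2*exp(-z) + 4*exp(-x)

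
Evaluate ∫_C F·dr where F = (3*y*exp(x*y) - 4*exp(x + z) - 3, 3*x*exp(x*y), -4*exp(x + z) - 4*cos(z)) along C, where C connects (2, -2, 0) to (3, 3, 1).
-4*exp(4) - 4*sin(1) - 3 - 3*exp(-4) + 4*exp(2) + 3*exp(9)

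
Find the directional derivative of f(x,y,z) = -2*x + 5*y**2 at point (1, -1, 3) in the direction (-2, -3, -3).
17*sqrt(22)/11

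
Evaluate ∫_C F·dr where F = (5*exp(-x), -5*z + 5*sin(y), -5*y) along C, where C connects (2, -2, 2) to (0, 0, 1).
-30 + 5*cos(2) + 5*exp(-2)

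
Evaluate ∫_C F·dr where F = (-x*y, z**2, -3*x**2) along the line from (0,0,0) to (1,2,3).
7/3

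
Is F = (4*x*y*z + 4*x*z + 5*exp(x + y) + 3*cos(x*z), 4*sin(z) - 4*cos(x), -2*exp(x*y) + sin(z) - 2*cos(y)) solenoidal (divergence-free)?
No, ∇·F = 4*y*z - 3*z*sin(x*z) + 4*z + 5*exp(x + y) + cos(z)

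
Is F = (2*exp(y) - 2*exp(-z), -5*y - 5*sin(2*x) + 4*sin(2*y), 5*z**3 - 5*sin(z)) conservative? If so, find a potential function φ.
No, ∇×F = (0, 2*exp(-z), -2*exp(y) - 10*cos(2*x)) ≠ 0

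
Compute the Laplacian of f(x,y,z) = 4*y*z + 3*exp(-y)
3*exp(-y)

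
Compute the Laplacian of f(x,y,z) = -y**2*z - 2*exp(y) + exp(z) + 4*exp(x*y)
4*x**2*exp(x*y) + 4*y**2*exp(x*y) - 2*z - 2*exp(y) + exp(z)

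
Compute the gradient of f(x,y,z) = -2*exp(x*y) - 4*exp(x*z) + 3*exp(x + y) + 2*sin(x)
(-2*y*exp(x*y) - 4*z*exp(x*z) + 3*exp(x + y) + 2*cos(x), -2*x*exp(x*y) + 3*exp(x + y), -4*x*exp(x*z))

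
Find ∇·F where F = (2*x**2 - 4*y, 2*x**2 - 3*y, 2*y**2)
4*x - 3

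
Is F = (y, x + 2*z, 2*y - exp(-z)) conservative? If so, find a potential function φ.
Yes, F is conservative. φ = x*y + 2*y*z + exp(-z)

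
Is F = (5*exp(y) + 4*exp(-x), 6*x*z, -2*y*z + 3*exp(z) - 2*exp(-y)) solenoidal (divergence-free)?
No, ∇·F = -2*y + 3*exp(z) - 4*exp(-x)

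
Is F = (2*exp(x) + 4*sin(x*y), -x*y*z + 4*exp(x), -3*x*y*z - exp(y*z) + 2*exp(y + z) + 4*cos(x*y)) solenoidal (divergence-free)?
No, ∇·F = -3*x*y - x*z - y*exp(y*z) + 4*y*cos(x*y) + 2*exp(x) + 2*exp(y + z)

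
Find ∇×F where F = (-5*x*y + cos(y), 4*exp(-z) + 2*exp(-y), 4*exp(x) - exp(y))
(-exp(y) + 4*exp(-z), -4*exp(x), 5*x + sin(y))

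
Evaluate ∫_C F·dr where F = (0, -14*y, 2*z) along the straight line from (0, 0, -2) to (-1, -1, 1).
-10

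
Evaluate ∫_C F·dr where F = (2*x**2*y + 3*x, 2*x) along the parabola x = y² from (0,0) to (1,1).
115/42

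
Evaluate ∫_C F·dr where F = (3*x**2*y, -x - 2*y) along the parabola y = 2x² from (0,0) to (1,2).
-62/15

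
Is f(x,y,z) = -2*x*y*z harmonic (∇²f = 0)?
Yes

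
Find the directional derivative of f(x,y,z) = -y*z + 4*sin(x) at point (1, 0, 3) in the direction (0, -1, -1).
3*sqrt(2)/2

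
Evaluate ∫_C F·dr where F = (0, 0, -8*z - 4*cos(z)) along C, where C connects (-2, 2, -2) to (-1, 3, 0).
16 - 4*sin(2)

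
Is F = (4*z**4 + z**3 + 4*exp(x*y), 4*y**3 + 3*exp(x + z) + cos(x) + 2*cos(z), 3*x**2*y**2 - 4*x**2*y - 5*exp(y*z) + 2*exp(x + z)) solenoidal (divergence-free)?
No, ∇·F = 12*y**2 + 4*y*exp(x*y) - 5*y*exp(y*z) + 2*exp(x + z)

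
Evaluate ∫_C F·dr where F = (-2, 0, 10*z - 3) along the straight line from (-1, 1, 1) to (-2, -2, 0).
0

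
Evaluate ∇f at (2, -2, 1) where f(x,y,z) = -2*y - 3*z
(0, -2, -3)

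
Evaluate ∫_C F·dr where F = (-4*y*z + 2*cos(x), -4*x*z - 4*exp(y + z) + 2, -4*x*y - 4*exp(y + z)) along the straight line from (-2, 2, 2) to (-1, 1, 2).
-4*exp(3) - 26 - 2*sin(1) + 2*sin(2) + 4*exp(4)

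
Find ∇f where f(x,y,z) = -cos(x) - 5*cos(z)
(sin(x), 0, 5*sin(z))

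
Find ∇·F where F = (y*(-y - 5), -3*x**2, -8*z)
-8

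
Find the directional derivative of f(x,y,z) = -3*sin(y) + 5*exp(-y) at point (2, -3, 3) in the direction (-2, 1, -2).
-5*exp(3)/3 - cos(3)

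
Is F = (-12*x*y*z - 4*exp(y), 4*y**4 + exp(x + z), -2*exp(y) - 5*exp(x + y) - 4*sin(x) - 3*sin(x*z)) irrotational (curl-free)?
No, ∇×F = (-2*exp(y) - 5*exp(x + y) - exp(x + z), -12*x*y + 3*z*cos(x*z) + 5*exp(x + y) + 4*cos(x), 12*x*z + 4*exp(y) + exp(x + z))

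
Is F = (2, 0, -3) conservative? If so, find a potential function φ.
Yes, F is conservative. φ = 2*x - 3*z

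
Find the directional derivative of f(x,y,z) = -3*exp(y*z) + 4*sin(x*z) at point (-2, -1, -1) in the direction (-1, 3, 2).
3*sqrt(14)*(-4*cos(2) + 5*E)/14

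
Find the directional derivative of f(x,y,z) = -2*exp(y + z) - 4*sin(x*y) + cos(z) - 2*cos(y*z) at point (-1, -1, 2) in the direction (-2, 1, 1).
-sqrt(6)*(4*cos(1) + 3*sin(2) + 4*E)/6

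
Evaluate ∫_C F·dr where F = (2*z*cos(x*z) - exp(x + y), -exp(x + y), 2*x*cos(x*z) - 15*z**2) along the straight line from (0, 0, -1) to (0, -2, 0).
-4 - exp(-2)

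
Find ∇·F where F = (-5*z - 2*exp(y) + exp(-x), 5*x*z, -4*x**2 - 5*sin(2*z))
-10*cos(2*z) - exp(-x)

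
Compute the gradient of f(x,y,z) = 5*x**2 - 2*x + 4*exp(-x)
(10*x - 2 - 4*exp(-x), 0, 0)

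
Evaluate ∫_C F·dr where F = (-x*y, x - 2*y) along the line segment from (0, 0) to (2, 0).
0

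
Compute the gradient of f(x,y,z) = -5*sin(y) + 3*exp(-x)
(-3*exp(-x), -5*cos(y), 0)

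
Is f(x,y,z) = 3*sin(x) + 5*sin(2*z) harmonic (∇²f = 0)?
No, ∇²f = -3*sin(x) - 20*sin(2*z)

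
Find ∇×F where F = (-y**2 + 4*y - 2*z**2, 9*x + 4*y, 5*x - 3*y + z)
(-3, -4*z - 5, 2*y + 5)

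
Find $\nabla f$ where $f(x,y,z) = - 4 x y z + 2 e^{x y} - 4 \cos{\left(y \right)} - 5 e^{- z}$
(2*y*(-2*z + exp(x*y)), -4*x*z + 2*x*exp(x*y) + 4*sin(y), -4*x*y + 5*exp(-z))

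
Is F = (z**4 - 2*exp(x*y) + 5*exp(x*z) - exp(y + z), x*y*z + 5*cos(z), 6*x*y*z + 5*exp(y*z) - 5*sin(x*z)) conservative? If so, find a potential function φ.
No, ∇×F = (-x*y + 6*x*z + 5*z*exp(y*z) + 5*sin(z), 5*x*exp(x*z) - 6*y*z + 4*z**3 + 5*z*cos(x*z) - exp(y + z), 2*x*exp(x*y) + y*z + exp(y + z)) ≠ 0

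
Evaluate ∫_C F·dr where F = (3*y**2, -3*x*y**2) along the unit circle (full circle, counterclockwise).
-3*pi/4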